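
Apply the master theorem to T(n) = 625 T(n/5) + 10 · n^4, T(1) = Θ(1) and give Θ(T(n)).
T(n) = Θ(n^4 log n)

log_5 625 = 4, and f(n) = 10 · n^4 = Θ(n^(log_5 625)). This is Case 2 of the master theorem: T(n) = Θ(f(n) · log n) = Θ(n^4 log n).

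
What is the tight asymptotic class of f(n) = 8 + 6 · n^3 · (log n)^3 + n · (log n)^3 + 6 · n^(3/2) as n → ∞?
f(n) ∈ Θ(n^3 · (log n)^3)

Compare the terms by growth order. For large n, n^a · (log n)^b dominates n^a' · (log n)^b' iff a > a', or (a = a' and b > b'). Ranking the 4 terms shows the dominant one is 6 · n^3 · (log n)^3. Hence f(n) ∈ Θ(n^3 · (log n)^3).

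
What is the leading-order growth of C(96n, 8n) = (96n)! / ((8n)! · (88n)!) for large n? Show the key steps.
C(96n, 8n) ~ (8916100448256/285311670611)^(8n) · sqrt(6/(11π·8n))

Write N = 8n. Apply Stirling to each factorial:
  (12N)! ~ sqrt(2π·12N) · (12N/e)^(12N),
  N! ~ sqrt(2π N) · (N/e)^N,
  (11N)! ~ sqrt(2π·11N) · (11N/e)^(11N).
The exponential factors combine to (12N)^(12N) / (N^N · (11N)^(11N)) = 12^(12N)/11^(11N) = (12^12/11^11)^N = (8916100448256/285311670611)^N.
The square-root prefactors combine to sqrt(2π·12N) / (sqrt(2π N)·sqrt(2π·11N)) = sqrt(12 / (2π·11·N)) = sqrt(6/(11π·8n)).
Substituting N = 8n: C(96n, 8n) ~ (8916100448256/285311670611)^(8n) · sqrt(6/(11π·8n)).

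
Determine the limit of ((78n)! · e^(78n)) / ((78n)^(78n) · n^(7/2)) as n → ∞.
lim = 0

Stirling: (78n)! ~ sqrt(2π·78n) · (78n/e)^(78n). Hence
  (78n)! · e^(78n) / (78n)^(78n) ~ sqrt(2π·78n).
Dividing by n^(7/2): sqrt(2π·78n) / n^(7/2) = sqrt(2π·78) · n^((1−7)/2), so the expression behaves like sqrt(2π·78) · n^((1−7)/2) → 0.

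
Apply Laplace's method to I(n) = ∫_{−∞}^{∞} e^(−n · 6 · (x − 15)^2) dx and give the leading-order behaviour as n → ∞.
I(n) = sqrt(π/(6n))

Here φ(x) = 6 · (x − 15)^2 has its unique minimum at x* = 15 with φ(x*) = 0 and φ''(x*) = 12. Laplace's method gives
  I(n) ~ e^(−n φ(x*)) · sqrt(2π / (n · φ''(x*))) = sqrt(2π / (12n)) = sqrt(π/(6n)).
This is exact: substituting u = (x − 15)·sqrt(6n) gives I(n) = (1/sqrt(6n)) ∫_{−∞}^{∞} e^(−u^2) du = sqrt(π/(6n)).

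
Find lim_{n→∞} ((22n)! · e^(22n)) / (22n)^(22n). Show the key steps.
lim = ∞

Stirling: (22n)! ~ sqrt(2π·22n) · (22n/e)^(22n). Hence
  (22n)! · e^(22n) / (22n)^(22n) ~ sqrt(2π·22n) = sqrt(2π·22) · sqrt(n) → ∞.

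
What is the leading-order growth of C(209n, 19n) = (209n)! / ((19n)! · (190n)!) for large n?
C(209n, 19n) ~ (285311670611/10000000000)^(19n) · sqrt(11/(20π·19n))

Write N = 19n. Apply Stirling to each factorial:
  (11N)! ~ sqrt(2π·11N) · (11N/e)^(11N),
  N! ~ sqrt(2π N) · (N/e)^N,
  (10N)! ~ sqrt(2π·10N) · (10N/e)^(10N).
The exponential factors combine to (11N)^(11N) / (N^N · (10N)^(10N)) = 11^(11N)/10^(10N) = (11^11/10^10)^N = (285311670611/10000000000)^N.
The square-root prefactors combine to sqrt(2π·11N) / (sqrt(2π N)·sqrt(2π·10N)) = sqrt(11 / (2π·10·N)) = sqrt(11/(20π·19n)).
Substituting N = 19n: C(209n, 19n) ~ (285311670611/10000000000)^(19n) · sqrt(11/(20π·19n)).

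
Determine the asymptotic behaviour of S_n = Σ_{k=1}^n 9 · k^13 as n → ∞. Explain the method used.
S_n ~ 9 · n^14 / 14

By integral comparison (Euler-Maclaurin), Σ_{k=1}^n 9 · k^13 = 9 · ∫_0^n x^13 dx + O(n^13) = 9 · n^14/14 + O(n^13). (Equivalently, Faulhaber's formula gives the same leading term.)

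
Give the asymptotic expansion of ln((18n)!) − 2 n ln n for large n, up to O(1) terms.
ln((18n)!) − 2 n ln n = 16 n ln n + 18(ln 18 − 1) n + (1/2) ln(2π·18n) + O(1/n)

Stirling: ln((18n)!) = 18n ln(18n) − 18n + (1/2) ln(2π·18n) + O(1/n).
Expand 18n ln(18n) = 18n (ln n + ln 18) = 18n ln n + 18n ln 18.
Subtract 2n ln n: leading term is (18 − 2) n ln n = 16 n ln n. The next term is 18n ln 18 − 18n = 18(ln 18 − 1) n. Then the (1/2) ln(2π·18n) correction.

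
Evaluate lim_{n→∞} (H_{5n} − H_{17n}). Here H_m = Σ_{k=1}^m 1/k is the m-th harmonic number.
lim = ln(5/17)

Euler-Maclaurin gives H_m = ln m + γ + 1/(2m) + O(1/m^2). The γ and O(1/m) terms cancel in the difference:
  H_{5n} − H_{17n} = ln(5n) − ln(17n) + O(1/n) = ln(5/17) + O(1/n).
Hence the limit is ln(5/17).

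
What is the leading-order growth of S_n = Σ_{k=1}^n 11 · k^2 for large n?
S_n ~ 11 · n^3 / 3

By integral comparison (Euler-Maclaurin), Σ_{k=1}^n 11 · k^2 = 11 · ∫_0^n x^2 dx + O(n^2) = 11 · n^3/3 + O(n^2). (Equivalently, Faulhaber's formula gives the same leading term.)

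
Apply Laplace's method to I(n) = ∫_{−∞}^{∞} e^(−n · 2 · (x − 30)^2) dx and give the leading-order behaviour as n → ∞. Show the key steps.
I(n) = sqrt(π/(2n))

Here φ(x) = 2 · (x − 30)^2 has its unique minimum at x* = 30 with φ(x*) = 0 and φ''(x*) = 4. Laplace's method gives
  I(n) ~ e^(−n φ(x*)) · sqrt(2π / (n · φ''(x*))) = sqrt(2π / (4n)) = sqrt(π/(2n)).
This is exact: substituting u = (x − 30)·sqrt(2n) gives I(n) = (1/sqrt(2n)) ∫_{−∞}^{∞} e^(−u^2) du = sqrt(π/(2n)).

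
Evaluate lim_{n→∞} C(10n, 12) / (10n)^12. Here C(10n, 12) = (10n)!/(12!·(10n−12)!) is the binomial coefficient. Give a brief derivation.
lim = 1/12! = 1/479001600

With N = 10n → ∞: C(N, 12) / N^12 = [N(N−1)…(N−11)] / (12! · N^12) = (1/12!) · 1 · (1 − 1/(10n)) · … · (1 − 11/(10n)). Each factor → 1 as N → ∞, so the limit is 1/12! = 1/479001600.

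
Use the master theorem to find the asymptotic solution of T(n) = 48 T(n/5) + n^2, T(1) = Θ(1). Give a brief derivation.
T(n) = Θ(n^(log_5 48))

Master theorem: compare f(n) = n^2 to n^(log_5 48) where log_5 48 ≈ 2.405. Since 2 < log_5 48, we have f(n) = O(n^(log_5 48 − ε)) for some ε > 0 — Case 1. Hence T(n) = Θ(n^(log_5 48)).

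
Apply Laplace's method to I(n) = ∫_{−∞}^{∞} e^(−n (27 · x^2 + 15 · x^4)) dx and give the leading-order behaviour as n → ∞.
I(n) ~ sqrt(π/(27n))

φ(x) = 27 · x^2 + 15 · x^4 has its unique global minimum at x* = 0 (since φ'(x) = 54x + 60x^3 = 0 only at x = 0 for real x with both coefficients positive, and φ → ∞ as |x| → ∞). At x* = 0, φ(0) = 0 and φ''(0) = 54. Laplace's method then gives
  I(n) ~ sqrt(2π / (n · φ''(0))) · e^(−n φ(0)) = sqrt(2π / (54n)) = sqrt(π/(27n)).
The 15 · x^4 term contributes only at subleading order (an O(1/n) relative correction).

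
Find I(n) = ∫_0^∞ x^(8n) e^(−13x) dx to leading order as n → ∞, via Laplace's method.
I(n) ~ (sqrt(2π·8n) / 13) · (8n/(13e))^(8n)

Write the integrand as exp(8n ln x − 13x) and set f(x) = 8n ln x − 13x. Then f'(x) = 8n/x − 13 = 0 at x* = 8n/13, and f''(x*) = −8n/x*^2 = −13^2/(8n). Laplace's method (interior maximum) gives
  I(n) ~ e^(f(x*)) · sqrt(2π / |f''(x*)|)
        = exp(8n ln(8n/13) − 8n) · sqrt(2π · 8n / 13^2)
        = (8n/13)^(8n) e^(−8n) · sqrt(2π·8n) / 13
        = (sqrt(2π·8n) / 13) · (8n/(13e))^(8n).
This matches Γ(8n+1)/13^(8n+1) with Stirling applied to Γ.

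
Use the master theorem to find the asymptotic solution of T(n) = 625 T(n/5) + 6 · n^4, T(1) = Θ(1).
T(n) = Θ(n^4 log n)

log_5 625 = 4, and f(n) = 6 · n^4 = Θ(n^(log_5 625)). This is Case 2 of the master theorem: T(n) = Θ(f(n) · log n) = Θ(n^4 log n).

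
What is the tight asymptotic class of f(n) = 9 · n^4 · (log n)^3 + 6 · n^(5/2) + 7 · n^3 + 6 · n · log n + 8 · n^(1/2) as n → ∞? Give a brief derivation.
f(n) ∈ Θ(n^4 · (log n)^3)

Compare the terms by growth order. For large n, n^a · (log n)^b dominates n^a' · (log n)^b' iff a > a', or (a = a' and b > b'). Ranking the 5 terms shows the dominant one is 9 · n^4 · (log n)^3. Hence f(n) ∈ Θ(n^4 · (log n)^3).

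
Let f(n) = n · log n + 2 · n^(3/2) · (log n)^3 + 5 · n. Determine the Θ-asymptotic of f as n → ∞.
f(n) ∈ Θ(n^(3/2) · (log n)^3)

Compare the terms by growth order. For large n, n^a · (log n)^b dominates n^a' · (log n)^b' iff a > a', or (a = a' and b > b'). Ranking the 3 terms shows the dominant one is 2 · n^(3/2) · (log n)^3. Hence f(n) ∈ Θ(n^(3/2) · (log n)^3).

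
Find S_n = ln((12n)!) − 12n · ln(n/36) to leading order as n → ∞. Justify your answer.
S_n ~ 12n · (ln 432 − 1) + O(ln n)

Stirling: ln((12n)!) = 12n ln(12n) − 12n + O(ln n).
  S_n = 12n ln(12n) − 12n − 12n ln(n/36) + O(ln n)
      = 12n ln(12n) − 12n ln n + 12n ln 36 − 12n + O(ln n)
      = 12n ln 12 + 12n ln 36 − 12n + O(ln n)
      = 12n (ln 432 − 1) + O(ln n).
Numerically ln(432) − 1 ≈ 5.0684.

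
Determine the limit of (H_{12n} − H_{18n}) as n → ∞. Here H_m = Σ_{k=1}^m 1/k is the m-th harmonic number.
lim = ln(12/18) = ln(2/3)

Euler-Maclaurin gives H_m = ln m + γ + 1/(2m) + O(1/m^2). The γ and O(1/m) terms cancel in the difference:
  H_{12n} − H_{18n} = ln(12n) − ln(18n) + O(1/n) = ln(12/18) + O(1/n).
Hence the limit is ln(12/18) = ln(2/3).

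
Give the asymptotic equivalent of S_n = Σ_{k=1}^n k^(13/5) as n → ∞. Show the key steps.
S_n ~ (5/18) · n^(18/5)

Integral comparison: Σ_{k=1}^n k^(13/5) = ∫_0^n x^(13/5) dx + O(n^(13/5)). The integral is n^(1 + 13/5) / (1 + 13/5) = n^((13+5)/5) / ((13+5)/5) = (5/18) · n^(18/5).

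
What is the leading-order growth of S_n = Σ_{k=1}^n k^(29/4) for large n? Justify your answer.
S_n ~ (4/33) · n^(33/4)

Integral comparison: Σ_{k=1}^n k^(29/4) = ∫_0^n x^(29/4) dx + O(n^(29/4)). The integral is n^(1 + 29/4) / (1 + 29/4) = n^((29+4)/4) / ((29+4)/4) = (4/33) · n^(33/4).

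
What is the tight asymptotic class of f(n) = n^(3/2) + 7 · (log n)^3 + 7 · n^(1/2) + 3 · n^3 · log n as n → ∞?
f(n) ∈ Θ(n^3 · log n)

Compare the terms by growth order. For large n, n^a · (log n)^b dominates n^a' · (log n)^b' iff a > a', or (a = a' and b > b'). Ranking the 4 terms shows the dominant one is 3 · n^3 · log n. Hence f(n) ∈ Θ(n^3 · log n).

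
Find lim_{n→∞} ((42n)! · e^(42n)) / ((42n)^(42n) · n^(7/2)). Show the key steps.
lim = 0

Stirling: (42n)! ~ sqrt(2π·42n) · (42n/e)^(42n). Hence
  (42n)! · e^(42n) / (42n)^(42n) ~ sqrt(2π·42n).
Dividing by n^(7/2): sqrt(2π·42n) / n^(7/2) = sqrt(2π·42) · n^((1−7)/2), so the expression behaves like sqrt(2π·42) · n^((1−7)/2) → 0.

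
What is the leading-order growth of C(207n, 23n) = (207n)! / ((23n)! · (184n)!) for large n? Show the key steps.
C(207n, 23n) ~ (387420489/16777216)^(23n) · sqrt(9/(16π·23n))

Write N = 23n. Apply Stirling to each factorial:
  (9N)! ~ sqrt(2π·9N) · (9N/e)^(9N),
  N! ~ sqrt(2π N) · (N/e)^N,
  (8N)! ~ sqrt(2π·8N) · (8N/e)^(8N).
The exponential factors combine to (9N)^(9N) / (N^N · (8N)^(8N)) = 9^(9N)/8^(8N) = (9^9/8^8)^N = (387420489/16777216)^N.
The square-root prefactors combine to sqrt(2π·9N) / (sqrt(2π N)·sqrt(2π·8N)) = sqrt(9 / (2π·8·N)) = sqrt(9/(16π·23n)).
Substituting N = 23n: C(207n, 23n) ~ (387420489/16777216)^(23n) · sqrt(9/(16π·23n)).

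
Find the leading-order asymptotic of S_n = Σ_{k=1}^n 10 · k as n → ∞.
S_n ~ 5 · n^2

By integral comparison (Euler-Maclaurin), Σ_{k=1}^n 10 · k = 10 · ∫_0^n x^1 dx + O(n) = 10 · n^2/2 = 5 · n^2 + O(n). (Equivalently, Faulhaber's formula gives the same leading term.)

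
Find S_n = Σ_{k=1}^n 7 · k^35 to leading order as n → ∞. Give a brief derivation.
S_n ~ 7 · n^36 / 36

By integral comparison (Euler-Maclaurin), Σ_{k=1}^n 7 · k^35 = 7 · ∫_0^n x^35 dx + O(n^35) = 7 · n^36/36 + O(n^35). (Equivalently, Faulhaber's formula gives the same leading term.)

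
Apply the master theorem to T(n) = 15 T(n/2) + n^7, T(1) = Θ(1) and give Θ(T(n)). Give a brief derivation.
T(n) = Θ(n^7)

log_2 15 ≈ 3.907. f(n) = n^7 dominates n^(log_2 15) since 7 > 3.907, and the regularity condition a·f(n/b) = 15·(n/2)^7 = (15/128)·n^7 ≤ c·f(n) holds with c = 15/128 ≈ 0.117 < 1. So this is Case 3: T(n) = Θ(f(n)) = Θ(n^7).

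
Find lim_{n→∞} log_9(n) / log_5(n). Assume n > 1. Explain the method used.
lim = ln(5) / ln(9) = log_9(5)

Change of base: log_9(n) = ln n / ln 9 and log_5(n) = ln n / ln 5. The ratio is (ln n / ln 9) · (ln 5 / ln n) = ln 5 / ln 9, a constant independent of n. So the limit is ln 5 / ln 9 = log_9(5).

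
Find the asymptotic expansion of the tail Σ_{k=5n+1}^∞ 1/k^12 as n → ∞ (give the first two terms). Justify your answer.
Σ_{k>5n} 1/k^12 = 1/(11 · (5n)^11) − 1/(2 · (5n)^12) + O(1/(5n)^13)

Compare to the integral: ∫_{5n}^∞ x^(−12) dx = [−x^(−11)/11]_{5n}^∞ = 1/((12−1)·(5n)^11). The Euler-Maclaurin correction adds −f(5n)/2 = −1/(2·(5n)^12). Euler-Maclaurin then gives
  Σ_{k>5n} 1/k^12 = ∫_{5n}^∞ dx/x^12 − 1/(2·(5n)^12) + O(1/(5n)^13).
(Equivalently this is ζ(12) − Σ_{k≤5n} 1/k^12.)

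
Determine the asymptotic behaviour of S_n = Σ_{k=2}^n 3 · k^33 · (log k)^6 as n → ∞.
S_n ~ 3 · n^34 · (log n)^6 / 34

By integral comparison, S_n = ∫_1^n 3 · x^33 · (log x)^6 dx + O(n^33 · (log n)^6). For the integral, the leading term of ∫_1^n x^33 (log x)^6 dx is n^34/34 · (log n)^6 (by repeated integration by parts; each step lowers the log-exponent and produces a relatively O(1/log n) correction). Hence S_n ~ 3 · n^34 · (log n)^6 / 34.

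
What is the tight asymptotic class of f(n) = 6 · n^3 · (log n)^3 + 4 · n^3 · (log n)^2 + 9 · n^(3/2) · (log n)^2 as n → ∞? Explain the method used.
f(n) ∈ Θ(n^3 · (log n)^3)

Compare the terms by growth order. For large n, n^a · (log n)^b dominates n^a' · (log n)^b' iff a > a', or (a = a' and b > b'). Ranking the 3 terms shows the dominant one is 6 · n^3 · (log n)^3. Hence f(n) ∈ Θ(n^3 · (log n)^3).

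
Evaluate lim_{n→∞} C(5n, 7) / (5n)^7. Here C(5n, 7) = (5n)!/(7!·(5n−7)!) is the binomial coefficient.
lim = 1/7! = 1/5040

With N = 5n → ∞: C(N, 7) / N^7 = [N(N−1)…(N−6)] / (7! · N^7) = (1/7!) · 1 · (1 − 1/(5n)) · … · (1 − 6/(5n)). Each factor → 1 as N → ∞, so the limit is 1/7! = 1/5040.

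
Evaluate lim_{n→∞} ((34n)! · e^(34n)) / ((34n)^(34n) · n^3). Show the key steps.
lim = 0

Stirling: (34n)! ~ sqrt(2π·34n) · (34n/e)^(34n). Hence
  (34n)! · e^(34n) / (34n)^(34n) ~ sqrt(2π·34n).
Dividing by n^3: sqrt(2π·34n) / n^3 = sqrt(2π·34) · n^((1−6)/2), so the expression behaves like sqrt(2π·34) · n^((1−6)/2) → 0.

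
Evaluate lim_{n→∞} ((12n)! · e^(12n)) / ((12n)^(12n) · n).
lim = 0

Stirling: (12n)! ~ sqrt(2π·12n) · (12n/e)^(12n). Hence
  (12n)! · e^(12n) / (12n)^(12n) ~ sqrt(2π·12n).
Dividing by n: sqrt(2π·12n) / n = sqrt(2π·12) · n^((1−2)/2), so the expression behaves like sqrt(2π·12) · n^((1−2)/2) → 0.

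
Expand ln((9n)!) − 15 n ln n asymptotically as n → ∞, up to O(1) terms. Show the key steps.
ln((9n)!) − 15 n ln n = −6 n ln n + 9(ln 9 − 1) n + (1/2) ln(2π·9n) + O(1/n)

Stirling: ln((9n)!) = 9n ln(9n) − 9n + (1/2) ln(2π·9n) + O(1/n).
Expand 9n ln(9n) = 9n (ln n + ln 9) = 9n ln n + 9n ln 9.
Subtract 15n ln n: leading term is (9 − 15) n ln n = −6 n ln n. The next term is 9n ln 9 − 9n = 9(ln 9 − 1) n. Then the (1/2) ln(2π·9n) correction.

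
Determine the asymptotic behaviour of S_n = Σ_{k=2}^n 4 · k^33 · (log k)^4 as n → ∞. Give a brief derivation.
S_n ~ 2 · n^34 · (log n)^4 / 17

By integral comparison, S_n = ∫_1^n 4 · x^33 · (log x)^4 dx + O(n^33 · (log n)^4). For the integral, the leading term of ∫_1^n x^33 (log x)^4 dx is n^34/34 · (log n)^4 (by repeated integration by parts; each step lowers the log-exponent and produces a relatively O(1/log n) correction). Hence S_n ~ 2 · n^34 · (log n)^4 / 17.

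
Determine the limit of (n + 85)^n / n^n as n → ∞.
lim = e^85

Rewrite as (1 + 85/n)^(n). By the standard limit (1 + x/n)^n → e^x, we have (1 + 85/n)^n → e^85, and raising to the 1st power gives e^85.
More precisely, ln[(1 + 85/n)^(n)] = n · ln(1 + 85/n) = n · (85/n + O(1/n^2)) = 85 + O(1/n) → 85.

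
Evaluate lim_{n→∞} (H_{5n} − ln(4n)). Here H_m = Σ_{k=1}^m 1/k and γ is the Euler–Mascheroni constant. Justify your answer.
lim = ln(5/4) + γ

By Euler-Maclaurin, H_m = ln m + γ + O(1/m). So
  H_{5n} − ln(4n) = ln(5n) + γ − ln(4n) + O(1/n)
                       = ln(5/4) + γ + O(1/n).
Hence the limit is ln(5/4) + γ.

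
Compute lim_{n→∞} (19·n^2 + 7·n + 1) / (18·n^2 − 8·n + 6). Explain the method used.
lim = 19/18

For large n the leading n^2 terms dominate both numerator and denominator. Dividing top and bottom by n^2, every other term tends to 0, leaving 19/18.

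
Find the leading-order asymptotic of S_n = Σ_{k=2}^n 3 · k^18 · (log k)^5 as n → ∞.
S_n ~ 3 · n^19 · (log n)^5 / 19

By integral comparison, S_n = ∫_1^n 3 · x^18 · (log x)^5 dx + O(n^18 · (log n)^5). For the integral, the leading term of ∫_1^n x^18 (log x)^5 dx is n^19/19 · (log n)^5 (by repeated integration by parts; each step lowers the log-exponent and produces a relatively O(1/log n) correction). Hence S_n ~ 3 · n^19 · (log n)^5 / 19.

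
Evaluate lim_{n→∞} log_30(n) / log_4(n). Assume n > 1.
lim = ln(4) / ln(30) = log_30(4)

Change of base: log_30(n) = ln n / ln 30 and log_4(n) = ln n / ln 4. The ratio is (ln n / ln 30) · (ln 4 / ln n) = ln 4 / ln 30, a constant independent of n. So the limit is ln 4 / ln 30 = log_30(4).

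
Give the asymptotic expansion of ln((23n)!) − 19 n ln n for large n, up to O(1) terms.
ln((23n)!) − 19 n ln n = 4 n ln n + 23(ln 23 − 1) n + (1/2) ln(2π·23n) + O(1/n)

Stirling: ln((23n)!) = 23n ln(23n) − 23n + (1/2) ln(2π·23n) + O(1/n).
Expand 23n ln(23n) = 23n (ln n + ln 23) = 23n ln n + 23n ln 23.
Subtract 19n ln n: leading term is (23 − 19) n ln n = 4 n ln n. The next term is 23n ln 23 − 23n = 23(ln 23 − 1) n. Then the (1/2) ln(2π·23n) correction.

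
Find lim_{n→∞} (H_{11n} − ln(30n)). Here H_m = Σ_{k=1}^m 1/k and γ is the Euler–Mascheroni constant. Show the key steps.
lim = ln(11/30) + γ

By Euler-Maclaurin, H_m = ln m + γ + O(1/m). So
  H_{11n} − ln(30n) = ln(11n) + γ − ln(30n) + O(1/n)
                       = ln(11/30) + γ + O(1/n).
Hence the limit is ln(11/30) + γ.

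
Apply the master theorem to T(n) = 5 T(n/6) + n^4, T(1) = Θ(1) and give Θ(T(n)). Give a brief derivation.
T(n) = Θ(n^4)

log_6 5 ≈ 0.898. f(n) = n^4 dominates n^(log_6 5) since 4 > 0.898, and the regularity condition a·f(n/b) = 5·(n/6)^4 = (5/1296)·n^4 ≤ c·f(n) holds with c = 5/1296 ≈ 0.00386 < 1. So this is Case 3: T(n) = Θ(f(n)) = Θ(n^4).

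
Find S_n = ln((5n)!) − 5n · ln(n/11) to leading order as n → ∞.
S_n ~ 5n · (ln 55 − 1) + O(ln n)

Stirling: ln((5n)!) = 5n ln(5n) − 5n + O(ln n).
  S_n = 5n ln(5n) − 5n − 5n ln(n/11) + O(ln n)
      = 5n ln(5n) − 5n ln n + 5n ln 11 − 5n + O(ln n)
      = 5n ln 5 + 5n ln 11 − 5n + O(ln n)
      = 5n (ln 55 − 1) + O(ln n).
Numerically ln(55) − 1 ≈ 3.0073.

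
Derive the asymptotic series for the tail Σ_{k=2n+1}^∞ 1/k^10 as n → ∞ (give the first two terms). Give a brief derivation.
Σ_{k>2n} 1/k^10 = 1/(9 · (2n)^9) − 1/(2 · (2n)^10) + O(1/(2n)^11)

Compare to the integral: ∫_{2n}^∞ x^(−10) dx = [−x^(−9)/9]_{2n}^∞ = 1/((10−1)·(2n)^9). The Euler-Maclaurin correction adds −f(2n)/2 = −1/(2·(2n)^10). Euler-Maclaurin then gives
  Σ_{k>2n} 1/k^10 = ∫_{2n}^∞ dx/x^10 − 1/(2·(2n)^10) + O(1/(2n)^11).
(Equivalently this is ζ(10) − Σ_{k≤2n} 1/k^10.)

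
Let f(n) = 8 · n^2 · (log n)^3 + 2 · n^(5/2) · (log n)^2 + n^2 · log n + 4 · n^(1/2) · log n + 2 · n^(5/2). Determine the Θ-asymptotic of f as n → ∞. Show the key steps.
f(n) ∈ Θ(n^(5/2) · (log n)^2)

Compare the terms by growth order. For large n, n^a · (log n)^b dominates n^a' · (log n)^b' iff a > a', or (a = a' and b > b'). Ranking the 5 terms shows the dominant one is 2 · n^(5/2) · (log n)^2. Hence f(n) ∈ Θ(n^(5/2) · (log n)^2).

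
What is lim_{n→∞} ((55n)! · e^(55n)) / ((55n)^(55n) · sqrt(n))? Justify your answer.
lim = sqrt(2π·55)

Stirling: (55n)! ~ sqrt(2π·55n) · (55n/e)^(55n). Hence
  (55n)! · e^(55n) / (55n)^(55n) ~ sqrt(2π·55n).
Dividing by sqrt(n): sqrt(2π·55n) / sqrt(n) = sqrt(2π·55) · n^((1−1)/2), so the limit is sqrt(2π·55).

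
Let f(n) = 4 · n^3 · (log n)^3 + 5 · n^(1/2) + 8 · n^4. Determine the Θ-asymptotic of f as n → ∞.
f(n) ∈ Θ(n^4)

Compare the terms by growth order. For large n, n^a · (log n)^b dominates n^a' · (log n)^b' iff a > a', or (a = a' and b > b'). Ranking the 3 terms shows the dominant one is 8 · n^4. Hence f(n) ∈ Θ(n^4).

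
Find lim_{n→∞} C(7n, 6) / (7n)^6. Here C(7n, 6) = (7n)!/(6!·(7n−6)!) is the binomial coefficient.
lim = 1/6! = 1/720

With N = 7n → ∞: C(N, 6) / N^6 = [N(N−1)…(N−5)] / (6! · N^6) = (1/6!) · 1 · (1 − 1/(7n)) · … · (1 − 5/(7n)). Each factor → 1 as N → ∞, so the limit is 1/6! = 1/720.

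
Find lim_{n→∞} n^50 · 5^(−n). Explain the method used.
lim = 0

Exponentials with base > 1 dominate every fixed polynomial: for any fixed c, n^c / 5^n → 0 as n → ∞ (e.g. by the ratio test, or by writing 5^n = e^(n ln 5) and noting e^(n ln 5) / n^c → ∞). Hence n^50 · 5^(−n) = n^50 / 5^n → 0.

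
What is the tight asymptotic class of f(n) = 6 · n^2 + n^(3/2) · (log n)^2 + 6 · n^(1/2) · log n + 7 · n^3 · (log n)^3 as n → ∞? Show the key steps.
f(n) ∈ Θ(n^3 · (log n)^3)

Compare the terms by growth order. For large n, n^a · (log n)^b dominates n^a' · (log n)^b' iff a > a', or (a = a' and b > b'). Ranking the 4 terms shows the dominant one is 7 · n^3 · (log n)^3. Hence f(n) ∈ Θ(n^3 · (log n)^3).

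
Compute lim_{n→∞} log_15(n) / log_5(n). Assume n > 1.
lim = ln(5) / ln(15) = log_15(5)

Change of base: log_15(n) = ln n / ln 15 and log_5(n) = ln n / ln 5. The ratio is (ln n / ln 15) · (ln 5 / ln n) = ln 5 / ln 15, a constant independent of n. So the limit is ln 5 / ln 15 = log_15(5).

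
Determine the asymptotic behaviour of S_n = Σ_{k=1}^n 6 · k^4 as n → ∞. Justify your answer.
S_n ~ 6 · n^5 / 5

By integral comparison (Euler-Maclaurin), Σ_{k=1}^n 6 · k^4 = 6 · ∫_0^n x^4 dx + O(n^4) = 6 · n^5/5 + O(n^4). (Equivalently, Faulhaber's formula gives the same leading term.)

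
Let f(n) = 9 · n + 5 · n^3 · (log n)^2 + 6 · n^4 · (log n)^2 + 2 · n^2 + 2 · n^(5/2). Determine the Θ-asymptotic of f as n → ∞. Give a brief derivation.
f(n) ∈ Θ(n^4 · (log n)^2)

Compare the terms by growth order. For large n, n^a · (log n)^b dominates n^a' · (log n)^b' iff a > a', or (a = a' and b > b'). Ranking the 5 terms shows the dominant one is 6 · n^4 · (log n)^2. Hence f(n) ∈ Θ(n^4 · (log n)^2).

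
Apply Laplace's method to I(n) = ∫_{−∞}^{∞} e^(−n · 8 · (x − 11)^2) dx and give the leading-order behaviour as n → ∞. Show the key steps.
I(n) = sqrt(π/(8n))

Here φ(x) = 8 · (x − 11)^2 has its unique minimum at x* = 11 with φ(x*) = 0 and φ''(x*) = 16. Laplace's method gives
  I(n) ~ e^(−n φ(x*)) · sqrt(2π / (n · φ''(x*))) = sqrt(2π / (16n)) = sqrt(π/(8n)).
This is exact: substituting u = (x − 11)·sqrt(8n) gives I(n) = (1/sqrt(8n)) ∫_{−∞}^{∞} e^(−u^2) du = sqrt(π/(8n)).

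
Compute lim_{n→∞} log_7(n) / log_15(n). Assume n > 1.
lim = ln(15) / ln(7) = log_7(15)

Change of base: log_7(n) = ln n / ln 7 and log_15(n) = ln n / ln 15. The ratio is (ln n / ln 7) · (ln 15 / ln n) = ln 15 / ln 7, a constant independent of n. So the limit is ln 15 / ln 7 = log_7(15).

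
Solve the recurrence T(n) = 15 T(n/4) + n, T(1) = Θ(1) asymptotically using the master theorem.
T(n) = Θ(n^(log_4 15))

Master theorem: compare f(n) = n to n^(log_4 15) where log_4 15 ≈ 1.953. Since 1 < log_4 15, we have f(n) = O(n^(log_4 15 − ε)) for some ε > 0 — Case 1. Hence T(n) = Θ(n^(log_4 15)).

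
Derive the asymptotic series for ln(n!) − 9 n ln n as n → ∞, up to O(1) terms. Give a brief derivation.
ln(n!) − 9 n ln n = −8 n ln n − n + (1/2) ln(2π n) + O(1/n)

Stirling: ln((n)!) = n ln(n) − n + (1/2) ln(2π·n) + O(1/n).
Here n ln(n) = n ln n.
Subtract 9n ln n: leading term is (1 − 9) n ln n = −8 n ln n. The next term is −n. Then the (1/2) ln(2π·n) correction.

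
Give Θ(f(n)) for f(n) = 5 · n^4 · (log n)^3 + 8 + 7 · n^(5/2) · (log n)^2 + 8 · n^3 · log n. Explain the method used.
f(n) ∈ Θ(n^4 · (log n)^3)

Compare the terms by growth order. For large n, n^a · (log n)^b dominates n^a' · (log n)^b' iff a > a', or (a = a' and b > b'). Ranking the 4 terms shows the dominant one is 5 · n^4 · (log n)^3. Hence f(n) ∈ Θ(n^4 · (log n)^3).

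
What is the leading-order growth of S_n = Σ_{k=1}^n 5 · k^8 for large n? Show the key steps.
S_n ~ 5 · n^9 / 9

By integral comparison (Euler-Maclaurin), Σ_{k=1}^n 5 · k^8 = 5 · ∫_0^n x^8 dx + O(n^8) = 5 · n^9/9 + O(n^8). (Equivalently, Faulhaber's formula gives the same leading term.)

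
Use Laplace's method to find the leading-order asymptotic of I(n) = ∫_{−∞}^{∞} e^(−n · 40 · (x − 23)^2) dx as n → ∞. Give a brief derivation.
I(n) = sqrt(π/(40n))

Here φ(x) = 40 · (x − 23)^2 has its unique minimum at x* = 23 with φ(x*) = 0 and φ''(x*) = 80. Laplace's method gives
  I(n) ~ e^(−n φ(x*)) · sqrt(2π / (n · φ''(x*))) = sqrt(2π / (80n)) = sqrt(π/(40n)).
This is exact: substituting u = (x − 23)·sqrt(40n) gives I(n) = (1/sqrt(40n)) ∫_{−∞}^{∞} e^(−u^2) du = sqrt(π/(40n)).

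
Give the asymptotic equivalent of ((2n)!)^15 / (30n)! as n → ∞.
((2n)!)^15/(30n)! ~ ((2π·2n)^(14/2) / sqrt(15)) · 15^(−15·2n)  →  0

Write N = 2n. Stirling: N! ~ sqrt(2π N)(N/e)^N and (15N)! ~ sqrt(2π·15N)·(15N/e)^(15N).
  (N!)^15/(15N)! ~ (2π N)^(15/2) (N/e)^(15N) / [sqrt(2π·15N) (15N/e)^(15N)]
     = (2π N)^(15/2) / sqrt(2π·15N) · (N/(15N))^(15N)
     = (2π N)^((15−1)/2) / sqrt(15) · 15^(−15N).
Since 15^15 > 1, the factor 15^(−15N) decays exponentially, so the ratio → 0. Substituting N = 2n gives the stated form.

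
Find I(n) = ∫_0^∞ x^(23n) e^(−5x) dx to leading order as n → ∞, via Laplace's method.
I(n) ~ (sqrt(2π·23n) / 5) · (23n/(5e))^(23n)

Write the integrand as exp(23n ln x − 5x) and set f(x) = 23n ln x − 5x. Then f'(x) = 23n/x − 5 = 0 at x* = 23n/5, and f''(x*) = −23n/x*^2 = −5^2/(23n). Laplace's method (interior maximum) gives
  I(n) ~ e^(f(x*)) · sqrt(2π / |f''(x*)|)
        = exp(23n ln(23n/5) − 23n) · sqrt(2π · 23n / 5^2)
        = (23n/5)^(23n) e^(−23n) · sqrt(2π·23n) / 5
        = (sqrt(2π·23n) / 5) · (23n/(5e))^(23n).
This matches Γ(23n+1)/5^(23n+1) with Stirling applied to Γ.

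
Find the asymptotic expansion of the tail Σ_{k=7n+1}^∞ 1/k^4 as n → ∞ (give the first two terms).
Σ_{k>7n} 1/k^4 = 1/(3 · (7n)^3) − 1/(2 · (7n)^4) + O(1/(7n)^5)

Compare to the integral: ∫_{7n}^∞ x^(−4) dx = [−x^(−3)/3]_{7n}^∞ = 1/((4−1)·(7n)^3). The Euler-Maclaurin correction adds −f(7n)/2 = −1/(2·(7n)^4). Euler-Maclaurin then gives
  Σ_{k>7n} 1/k^4 = ∫_{7n}^∞ dx/x^4 − 1/(2·(7n)^4) + O(1/(7n)^5).
(Equivalently this is ζ(4) − Σ_{k≤7n} 1/k^4.)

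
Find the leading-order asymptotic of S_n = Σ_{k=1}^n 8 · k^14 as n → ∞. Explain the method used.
S_n ~ 8 · n^15 / 15

By integral comparison (Euler-Maclaurin), Σ_{k=1}^n 8 · k^14 = 8 · ∫_0^n x^14 dx + O(n^14) = 8 · n^15/15 + O(n^14). (Equivalently, Faulhaber's formula gives the same leading term.)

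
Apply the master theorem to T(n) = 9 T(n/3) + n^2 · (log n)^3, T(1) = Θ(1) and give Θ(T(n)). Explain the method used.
T(n) = Θ(n^2 · (log n)^4)

Here log_3 9 = 2 and f(n) = n^2 · (log n)^3 = Θ(n^(log_3 9) · (log n)^3). This is the extended Case 2 of the master theorem (f matches the critical exponent up to log factors), giving T(n) = Θ(n^(log_3 9) · (log n)^(3+1)) = Θ(n^2 · (log n)^4).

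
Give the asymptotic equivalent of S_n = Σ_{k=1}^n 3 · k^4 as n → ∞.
S_n ~ 3 · n^5 / 5

By integral comparison (Euler-Maclaurin), Σ_{k=1}^n 3 · k^4 = 3 · ∫_0^n x^4 dx + O(n^4) = 3 · n^5/5 + O(n^4). (Equivalently, Faulhaber's formula gives the same leading term.)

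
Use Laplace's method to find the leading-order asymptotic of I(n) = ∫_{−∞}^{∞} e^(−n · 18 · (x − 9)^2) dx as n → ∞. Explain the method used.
I(n) = sqrt(π/(18n))

Here φ(x) = 18 · (x − 9)^2 has its unique minimum at x* = 9 with φ(x*) = 0 and φ''(x*) = 36. Laplace's method gives
  I(n) ~ e^(−n φ(x*)) · sqrt(2π / (n · φ''(x*))) = sqrt(2π / (36n)) = sqrt(π/(18n)).
This is exact: substituting u = (x − 9)·sqrt(18n) gives I(n) = (1/sqrt(18n)) ∫_{−∞}^{∞} e^(−u^2) du = sqrt(π/(18n)).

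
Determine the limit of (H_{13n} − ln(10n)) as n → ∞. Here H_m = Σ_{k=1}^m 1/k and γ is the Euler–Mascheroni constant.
lim = ln(13/10) + γ

By Euler-Maclaurin, H_m = ln m + γ + O(1/m). So
  H_{13n} − ln(10n) = ln(13n) + γ − ln(10n) + O(1/n)
                       = ln(13/10) + γ + O(1/n).
Hence the limit is ln(13/10) + γ.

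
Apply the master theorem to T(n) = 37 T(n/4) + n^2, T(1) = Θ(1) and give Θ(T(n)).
T(n) = Θ(n^(log_4 37))

Master theorem: compare f(n) = n^2 to n^(log_4 37) where log_4 37 ≈ 2.605. Since 2 < log_4 37, we have f(n) = O(n^(log_4 37 − ε)) for some ε > 0 — Case 1. Hence T(n) = Θ(n^(log_4 37)).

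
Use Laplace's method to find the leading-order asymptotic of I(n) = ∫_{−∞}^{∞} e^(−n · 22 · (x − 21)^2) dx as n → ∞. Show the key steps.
I(n) = sqrt(π/(22n))

Here φ(x) = 22 · (x − 21)^2 has its unique minimum at x* = 21 with φ(x*) = 0 and φ''(x*) = 44. Laplace's method gives
  I(n) ~ e^(−n φ(x*)) · sqrt(2π / (n · φ''(x*))) = sqrt(2π / (44n)) = sqrt(π/(22n)).
This is exact: substituting u = (x − 21)·sqrt(22n) gives I(n) = (1/sqrt(22n)) ∫_{−∞}^{∞} e^(−u^2) du = sqrt(π/(22n)).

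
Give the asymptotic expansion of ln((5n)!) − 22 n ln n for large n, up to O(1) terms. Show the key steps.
ln((5n)!) − 22 n ln n = −17 n ln n + 5(ln 5 − 1) n + (1/2) ln(2π·5n) + O(1/n)

Stirling: ln((5n)!) = 5n ln(5n) − 5n + (1/2) ln(2π·5n) + O(1/n).
Expand 5n ln(5n) = 5n (ln n + ln 5) = 5n ln n + 5n ln 5.
Subtract 22n ln n: leading term is (5 − 22) n ln n = −17 n ln n. The next term is 5n ln 5 − 5n = 5(ln 5 − 1) n. Then the (1/2) ln(2π·5n) correction.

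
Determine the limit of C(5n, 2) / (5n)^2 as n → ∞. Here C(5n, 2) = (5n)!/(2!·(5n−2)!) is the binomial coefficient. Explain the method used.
lim = 1/2! = 1/2

With N = 5n → ∞: C(N, 2) / N^2 = [N(N−1)…(N−1)] / (2! · N^2) = (1/2!) · 1 · (1 − 1/(5n)). Each factor → 1 as N → ∞, so the limit is 1/2! = 1/2.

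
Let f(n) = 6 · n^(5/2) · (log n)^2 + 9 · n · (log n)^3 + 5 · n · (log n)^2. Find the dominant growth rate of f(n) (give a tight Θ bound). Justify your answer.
f(n) ∈ Θ(n^(5/2) · (log n)^2)

Compare the terms by growth order. For large n, n^a · (log n)^b dominates n^a' · (log n)^b' iff a > a', or (a = a' and b > b'). Ranking the 3 terms shows the dominant one is 6 · n^(5/2) · (log n)^2. Hence f(n) ∈ Θ(n^(5/2) · (log n)^2).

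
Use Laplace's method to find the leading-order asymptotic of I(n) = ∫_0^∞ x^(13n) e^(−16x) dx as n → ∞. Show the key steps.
I(n) ~ (sqrt(2π·13n) / 16) · (13n/(16e))^(13n)

Write the integrand as exp(13n ln x − 16x) and set f(x) = 13n ln x − 16x. Then f'(x) = 13n/x − 16 = 0 at x* = 13n/16, and f''(x*) = −13n/x*^2 = −16^2/(13n). Laplace's method (interior maximum) gives
  I(n) ~ e^(f(x*)) · sqrt(2π / |f''(x*)|)
        = exp(13n ln(13n/16) − 13n) · sqrt(2π · 13n / 16^2)
        = (13n/16)^(13n) e^(−13n) · sqrt(2π·13n) / 16
        = (sqrt(2π·13n) / 16) · (13n/(16e))^(13n).
This matches Γ(13n+1)/16^(13n+1) with Stirling applied to Γ.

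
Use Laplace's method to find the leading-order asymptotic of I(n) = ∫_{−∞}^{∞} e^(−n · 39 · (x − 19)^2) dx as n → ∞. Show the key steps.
I(n) = sqrt(π/(39n))

Here φ(x) = 39 · (x − 19)^2 has its unique minimum at x* = 19 with φ(x*) = 0 and φ''(x*) = 78. Laplace's method gives
  I(n) ~ e^(−n φ(x*)) · sqrt(2π / (n · φ''(x*))) = sqrt(2π / (78n)) = sqrt(π/(39n)).
This is exact: substituting u = (x − 19)·sqrt(39n) gives I(n) = (1/sqrt(39n)) ∫_{−∞}^{∞} e^(−u^2) du = sqrt(π/(39n)).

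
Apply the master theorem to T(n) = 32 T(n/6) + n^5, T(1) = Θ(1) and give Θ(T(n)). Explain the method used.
T(n) = Θ(n^5)

log_6 32 ≈ 1.934. f(n) = n^5 dominates n^(log_6 32) since 5 > 1.934, and the regularity condition a·f(n/b) = 32·(n/6)^5 = (32/7776)·n^5 ≤ c·f(n) holds with c = 32/7776 ≈ 0.00412 < 1. So this is Case 3: T(n) = Θ(f(n)) = Θ(n^5).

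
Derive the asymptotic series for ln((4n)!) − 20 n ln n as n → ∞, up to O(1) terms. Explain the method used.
ln((4n)!) − 20 n ln n = −16 n ln n + 4(ln 4 − 1) n + (1/2) ln(2π·4n) + O(1/n)

Stirling: ln((4n)!) = 4n ln(4n) − 4n + (1/2) ln(2π·4n) + O(1/n).
Expand 4n ln(4n) = 4n (ln n + ln 4) = 4n ln n + 4n ln 4.
Subtract 20n ln n: leading term is (4 − 20) n ln n = −16 n ln n. The next term is 4n ln 4 − 4n = 4(ln 4 − 1) n. Then the (1/2) ln(2π·4n) correction.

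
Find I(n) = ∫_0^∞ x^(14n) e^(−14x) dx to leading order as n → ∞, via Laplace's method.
I(n) ~ (sqrt(2π·14n) / 14) · (14n/(14e))^(14n)

Write the integrand as exp(14n ln x − 14x) and set f(x) = 14n ln x − 14x. Then f'(x) = 14n/x − 14 = 0 at x* = 14n/14, and f''(x*) = −14n/x*^2 = −14^2/(14n). Laplace's method (interior maximum) gives
  I(n) ~ e^(f(x*)) · sqrt(2π / |f''(x*)|)
        = exp(14n ln(14n/14) − 14n) · sqrt(2π · 14n / 14^2)
        = (14n/14)^(14n) e^(−14n) · sqrt(2π·14n) / 14
        = (sqrt(2π·14n) / 14) · (14n/(14e))^(14n).
This matches Γ(14n+1)/14^(14n+1) with Stirling applied to Γ.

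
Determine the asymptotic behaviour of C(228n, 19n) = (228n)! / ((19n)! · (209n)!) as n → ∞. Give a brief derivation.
C(228n, 19n) ~ (8916100448256/285311670611)^(19n) · sqrt(6/(11π·19n))

Write N = 19n. Apply Stirling to each factorial:
  (12N)! ~ sqrt(2π·12N) · (12N/e)^(12N),
  N! ~ sqrt(2π N) · (N/e)^N,
  (11N)! ~ sqrt(2π·11N) · (11N/e)^(11N).
The exponential factors combine to (12N)^(12N) / (N^N · (11N)^(11N)) = 12^(12N)/11^(11N) = (12^12/11^11)^N = (8916100448256/285311670611)^N.
The square-root prefactors combine to sqrt(2π·12N) / (sqrt(2π N)·sqrt(2π·11N)) = sqrt(12 / (2π·11·N)) = sqrt(6/(11π·19n)).
Substituting N = 19n: C(228n, 19n) ~ (8916100448256/285311670611)^(19n) · sqrt(6/(11π·19n)).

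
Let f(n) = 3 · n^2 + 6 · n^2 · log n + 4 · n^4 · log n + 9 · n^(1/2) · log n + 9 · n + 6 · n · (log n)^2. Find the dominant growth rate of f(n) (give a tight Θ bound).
f(n) ∈ Θ(n^4 · log n)

Compare the terms by growth order. For large n, n^a · (log n)^b dominates n^a' · (log n)^b' iff a > a', or (a = a' and b > b'). Ranking the 6 terms shows the dominant one is 4 · n^4 · log n. Hence f(n) ∈ Θ(n^4 · log n).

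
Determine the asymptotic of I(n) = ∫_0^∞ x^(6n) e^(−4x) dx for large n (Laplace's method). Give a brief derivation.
I(n) ~ (sqrt(2π·6n) / 4) · (6n/(4e))^(6n)

Write the integrand as exp(6n ln x − 4x) and set f(x) = 6n ln x − 4x. Then f'(x) = 6n/x − 4 = 0 at x* = 6n/4, and f''(x*) = −6n/x*^2 = −4^2/(6n). Laplace's method (interior maximum) gives
  I(n) ~ e^(f(x*)) · sqrt(2π / |f''(x*)|)
        = exp(6n ln(6n/4) − 6n) · sqrt(2π · 6n / 4^2)
        = (6n/4)^(6n) e^(−6n) · sqrt(2π·6n) / 4
        = (sqrt(2π·6n) / 4) · (6n/(4e))^(6n).
This matches Γ(6n+1)/4^(6n+1) with Stirling applied to Γ.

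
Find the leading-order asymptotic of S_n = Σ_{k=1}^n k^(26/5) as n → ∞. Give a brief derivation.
S_n ~ (5/31) · n^(31/5)

Integral comparison: Σ_{k=1}^n k^(26/5) = ∫_0^n x^(26/5) dx + O(n^(26/5)). The integral is n^(1 + 26/5) / (1 + 26/5) = n^((26+5)/5) / ((26+5)/5) = (5/31) · n^(31/5).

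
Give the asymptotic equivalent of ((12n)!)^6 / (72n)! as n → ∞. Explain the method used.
((12n)!)^6/(72n)! ~ ((2π·12n)^(5/2) / sqrt(6)) · 6^(−6·12n)  →  0

Write N = 12n. Stirling: N! ~ sqrt(2π N)(N/e)^N and (6N)! ~ sqrt(2π·6N)·(6N/e)^(6N).
  (N!)^6/(6N)! ~ (2π N)^(6/2) (N/e)^(6N) / [sqrt(2π·6N) (6N/e)^(6N)]
     = (2π N)^(6/2) / sqrt(2π·6N) · (N/(6N))^(6N)
     = (2π N)^((6−1)/2) / sqrt(6) · 6^(−6N).
Since 6^6 > 1, the factor 6^(−6N) decays exponentially, so the ratio → 0. Substituting N = 12n gives the stated form.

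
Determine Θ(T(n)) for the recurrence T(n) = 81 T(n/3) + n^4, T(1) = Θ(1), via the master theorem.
T(n) = Θ(n^4 log n)

log_3 81 = 4, and f(n) = n^4 = Θ(n^(log_3 81)). This is Case 2 of the master theorem: T(n) = Θ(f(n) · log n) = Θ(n^4 log n).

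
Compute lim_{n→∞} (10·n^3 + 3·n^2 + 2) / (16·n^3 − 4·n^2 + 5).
lim = 10/16 = 5/8

For large n the leading n^3 terms dominate both numerator and denominator. Dividing top and bottom by n^3, every other term tends to 0, leaving 10/16 = 5/8.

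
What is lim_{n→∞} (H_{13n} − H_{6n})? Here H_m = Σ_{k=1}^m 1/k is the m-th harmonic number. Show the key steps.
lim = ln(13/6)

Euler-Maclaurin gives H_m = ln m + γ + 1/(2m) + O(1/m^2). The γ and O(1/m) terms cancel in the difference:
  H_{13n} − H_{6n} = ln(13n) − ln(6n) + O(1/n) = ln(13/6) + O(1/n).
Hence the limit is ln(13/6).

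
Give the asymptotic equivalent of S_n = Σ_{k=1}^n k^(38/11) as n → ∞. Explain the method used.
S_n ~ (11/49) · n^(49/11)

Integral comparison: Σ_{k=1}^n k^(38/11) = ∫_0^n x^(38/11) dx + O(n^(38/11)). The integral is n^(1 + 38/11) / (1 + 38/11) = n^((38+11)/11) / ((38+11)/11) = (11/49) · n^(49/11).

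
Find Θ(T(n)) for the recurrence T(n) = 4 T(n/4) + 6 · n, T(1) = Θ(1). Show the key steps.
T(n) = Θ(n log n)

log_4 4 = 1, and f(n) = 6 · n = Θ(n^(log_4 4)). This is Case 2 of the master theorem: T(n) = Θ(f(n) · log n) = Θ(n log n).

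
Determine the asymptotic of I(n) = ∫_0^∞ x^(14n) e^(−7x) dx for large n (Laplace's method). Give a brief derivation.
I(n) ~ (sqrt(2π·14n) / 7) · (14n/(7e))^(14n)

Write the integrand as exp(14n ln x − 7x) and set f(x) = 14n ln x − 7x. Then f'(x) = 14n/x − 7 = 0 at x* = 14n/7, and f''(x*) = −14n/x*^2 = −7^2/(14n). Laplace's method (interior maximum) gives
  I(n) ~ e^(f(x*)) · sqrt(2π / |f''(x*)|)
        = exp(14n ln(14n/7) − 14n) · sqrt(2π · 14n / 7^2)
        = (14n/7)^(14n) e^(−14n) · sqrt(2π·14n) / 7
        = (sqrt(2π·14n) / 7) · (14n/(7e))^(14n).
This matches Γ(14n+1)/7^(14n+1) with Stirling applied to Γ.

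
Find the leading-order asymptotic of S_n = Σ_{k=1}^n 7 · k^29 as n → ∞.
S_n ~ 7 · n^30 / 30

By integral comparison (Euler-Maclaurin), Σ_{k=1}^n 7 · k^29 = 7 · ∫_0^n x^29 dx + O(n^29) = 7 · n^30/30 + O(n^29). (Equivalently, Faulhaber's formula gives the same leading term.)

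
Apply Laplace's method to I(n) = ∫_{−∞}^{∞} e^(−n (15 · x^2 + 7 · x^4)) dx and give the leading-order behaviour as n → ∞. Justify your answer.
I(n) ~ sqrt(π/(15n))

φ(x) = 15 · x^2 + 7 · x^4 has its unique global minimum at x* = 0 (since φ'(x) = 30x + 28x^3 = 0 only at x = 0 for real x with both coefficients positive, and φ → ∞ as |x| → ∞). At x* = 0, φ(0) = 0 and φ''(0) = 30. Laplace's method then gives
  I(n) ~ sqrt(2π / (n · φ''(0))) · e^(−n φ(0)) = sqrt(2π / (30n)) = sqrt(π/(15n)).
The 7 · x^4 term contributes only at subleading order (an O(1/n) relative correction).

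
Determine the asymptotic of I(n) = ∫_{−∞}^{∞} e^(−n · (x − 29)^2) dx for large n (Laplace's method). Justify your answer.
I(n) = sqrt(π/n)

Here φ(x) = (x − 29)^2 has its unique minimum at x* = 29 with φ(x*) = 0 and φ''(x*) = 2. Laplace's method gives
  I(n) ~ e^(−n φ(x*)) · sqrt(2π / (n · φ''(x*))) = sqrt(2π / (2n)) = sqrt(π/n).
This is exact: substituting u = (x − 29)·sqrt(n) gives I(n) = (1/sqrt(n)) ∫_{−∞}^{∞} e^(−u^2) du = sqrt(π/n).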